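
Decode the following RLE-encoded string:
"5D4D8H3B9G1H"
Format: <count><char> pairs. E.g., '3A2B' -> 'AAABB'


Expanding each <count><char> pair:
  5D -> 'DDDDD'
  4D -> 'DDDD'
  8H -> 'HHHHHHHH'
  3B -> 'BBB'
  9G -> 'GGGGGGGGG'
  1H -> 'H'

Decoded = DDDDDDDDDHHHHHHHHBBBGGGGGGGGGH


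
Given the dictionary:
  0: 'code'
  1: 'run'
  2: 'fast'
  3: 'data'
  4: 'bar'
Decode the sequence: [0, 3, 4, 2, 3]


Look up each index in the dictionary:
  0 -> 'code'
  3 -> 'data'
  4 -> 'bar'
  2 -> 'fast'
  3 -> 'data'

Decoded: "code data bar fast data"


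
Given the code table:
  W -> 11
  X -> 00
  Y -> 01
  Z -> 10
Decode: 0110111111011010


Decoding:
01 -> Y
10 -> Z
11 -> W
11 -> W
11 -> W
01 -> Y
10 -> Z
10 -> Z


Result: YZWWWYZZ


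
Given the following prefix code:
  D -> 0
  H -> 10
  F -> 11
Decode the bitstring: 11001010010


Decoding step by step:
Bits 11 -> F
Bits 0 -> D
Bits 0 -> D
Bits 10 -> H
Bits 10 -> H
Bits 0 -> D
Bits 10 -> H


Decoded message: FDDHHDH


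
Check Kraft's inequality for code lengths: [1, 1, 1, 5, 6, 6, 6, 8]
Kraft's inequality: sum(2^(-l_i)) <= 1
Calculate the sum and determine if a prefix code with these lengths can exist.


Sum = 2^(-1) + 2^(-1) + 2^(-1) + 2^(-5) + 2^(-6) + 2^(-6) + 2^(-6) + 2^(-8)
    = 0.5 + 0.5 + 0.5 + 0.03125 + 0.015625 + 0.015625 + 0.015625 + 0.00390625
    = 405/256 = 1.58203125
Since 1.58203125 > 1, Kraft's inequality is NOT satisfied.
A prefix code with these lengths CANNOT exist.

Kraft sum = 1.58203125. Not satisfied.


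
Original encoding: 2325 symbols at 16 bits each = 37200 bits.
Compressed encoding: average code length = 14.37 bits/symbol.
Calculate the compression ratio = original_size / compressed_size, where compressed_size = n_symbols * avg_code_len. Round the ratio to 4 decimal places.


original_size = n_symbols * orig_bits = 2325 * 16 = 37200 bits
compressed_size = n_symbols * avg_code_len = 2325 * 14.37 = 33410.25 bits
ratio = original_size / compressed_size = 37200 / 33410.25 = 1.1134

Compression ratio = 1.1134


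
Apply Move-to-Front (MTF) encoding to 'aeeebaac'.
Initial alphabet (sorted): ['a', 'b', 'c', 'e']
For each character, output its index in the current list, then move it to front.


MTF encoding:
'a': index 0 in ['a', 'b', 'c', 'e'] -> ['a', 'b', 'c', 'e']
'e': index 3 in ['a', 'b', 'c', 'e'] -> ['e', 'a', 'b', 'c']
'e': index 0 in ['e', 'a', 'b', 'c'] -> ['e', 'a', 'b', 'c']
'e': index 0 in ['e', 'a', 'b', 'c'] -> ['e', 'a', 'b', 'c']
'b': index 2 in ['e', 'a', 'b', 'c'] -> ['b', 'e', 'a', 'c']
'a': index 2 in ['b', 'e', 'a', 'c'] -> ['a', 'b', 'e', 'c']
'a': index 0 in ['a', 'b', 'e', 'c'] -> ['a', 'b', 'e', 'c']
'c': index 3 in ['a', 'b', 'e', 'c'] -> ['c', 'a', 'b', 'e']


Output: [0, 3, 0, 0, 2, 2, 0, 3]


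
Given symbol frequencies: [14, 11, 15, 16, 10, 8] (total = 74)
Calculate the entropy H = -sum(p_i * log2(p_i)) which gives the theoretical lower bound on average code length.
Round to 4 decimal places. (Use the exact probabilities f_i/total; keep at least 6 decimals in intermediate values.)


Per-symbol terms -p_i * log2(p_i) with p_i = f_i/74:
  p = 14/74 = 0.189189: log2(p) = -2.402098, -p*log2(p) = 0.454451
  p = 11/74 = 0.148649: log2(p) = -2.750022, -p*log2(p) = 0.408787
  p = 15/74 = 0.202703: log2(p) = -2.302563, -p*log2(p) = 0.466736
  p = 16/74 = 0.216216: log2(p) = -2.209453, -p*log2(p) = 0.477720
  p = 10/74 = 0.135135: log2(p) = -2.887525, -p*log2(p) = 0.390206
  p = 8/74 = 0.108108: log2(p) = -3.209453, -p*log2(p) = 0.346968
H = 0.454451 + 0.408787 + 0.466736 + 0.477720 + 0.390206 + 0.346968 = 2.544868

H = 2.5449 bits/symbol


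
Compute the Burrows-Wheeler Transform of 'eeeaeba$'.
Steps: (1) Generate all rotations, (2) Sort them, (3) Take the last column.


Rotations (sorted):
  0: $eeeaeba -> last char: a
  1: a$eeeaeb -> last char: b
  2: aeba$eee -> last char: e
  3: ba$eeeae -> last char: e
  4: eaeba$ee -> last char: e
  5: eba$eeea -> last char: a
  6: eeaeba$e -> last char: e
  7: eeeaeba$ -> last char: $


BWT = abeeeae$


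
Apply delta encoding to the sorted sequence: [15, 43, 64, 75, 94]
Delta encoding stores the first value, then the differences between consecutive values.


First value: 15
Deltas:
  43 - 15 = 28
  64 - 43 = 21
  75 - 64 = 11
  94 - 75 = 19


Delta encoded: [15, 28, 21, 11, 19]


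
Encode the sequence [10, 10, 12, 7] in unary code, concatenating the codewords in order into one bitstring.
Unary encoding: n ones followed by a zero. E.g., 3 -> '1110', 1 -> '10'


Encode each number as n ones followed by a terminating 0:
  10 -> 11111111110 (11 bits)
  10 -> 11111111110 (11 bits)
  12 -> 1111111111110 (13 bits)
  7 -> 11111110 (8 bits)
Total length = 11 + 11 + 13 + 8 = 43 bits.

Unary([10, 10, 12, 7]) = 1111111111011111111110111111111111011111110 (43 bits)


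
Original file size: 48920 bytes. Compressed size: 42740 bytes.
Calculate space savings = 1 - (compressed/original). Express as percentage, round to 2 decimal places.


ratio = compressed/original = 42740/48920 = 0.873671
savings = 1 - ratio = 1 - 0.873671 = 0.126329
as a percentage: 0.126329 * 100 = 12.63%

Space savings = 1 - 42740/48920 = 12.63%


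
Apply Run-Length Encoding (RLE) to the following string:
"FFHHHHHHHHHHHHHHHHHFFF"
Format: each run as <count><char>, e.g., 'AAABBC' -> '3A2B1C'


Scanning runs left to right:
  i=0: run of 'F' x 2 -> '2F'
  i=2: run of 'H' x 17 -> '17H'
  i=19: run of 'F' x 3 -> '3F'

RLE = 2F17H3F


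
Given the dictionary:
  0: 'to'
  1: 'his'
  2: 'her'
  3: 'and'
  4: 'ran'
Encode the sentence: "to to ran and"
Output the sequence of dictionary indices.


Look up each word in the dictionary:
  'to' -> 0
  'to' -> 0
  'ran' -> 4
  'and' -> 3

Encoded: [0, 0, 4, 3]


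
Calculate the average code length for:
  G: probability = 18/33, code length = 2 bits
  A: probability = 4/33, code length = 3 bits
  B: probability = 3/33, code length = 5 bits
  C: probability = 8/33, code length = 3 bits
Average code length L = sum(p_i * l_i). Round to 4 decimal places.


Weighted contributions p_i * l_i:
  G: (18/33) * 2 = 36/33
  A: (4/33) * 3 = 12/33
  B: (3/33) * 5 = 15/33
  C: (8/33) * 3 = 24/33
Sum = (36 + 12 + 15 + 24)/33 = 87/33

L = 87/33 = 2.6364 bits/symbol


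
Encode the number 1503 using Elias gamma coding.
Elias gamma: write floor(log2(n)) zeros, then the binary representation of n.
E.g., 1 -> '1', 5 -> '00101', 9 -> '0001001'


num_bits = floor(log2(1503)) + 1 = 11
leading_zeros = num_bits - 1 = 10
binary(1503) = 10111011111

Elias gamma(1503) = '0000000000' + '10111011111' = 000000000010111011111 (21 bits)


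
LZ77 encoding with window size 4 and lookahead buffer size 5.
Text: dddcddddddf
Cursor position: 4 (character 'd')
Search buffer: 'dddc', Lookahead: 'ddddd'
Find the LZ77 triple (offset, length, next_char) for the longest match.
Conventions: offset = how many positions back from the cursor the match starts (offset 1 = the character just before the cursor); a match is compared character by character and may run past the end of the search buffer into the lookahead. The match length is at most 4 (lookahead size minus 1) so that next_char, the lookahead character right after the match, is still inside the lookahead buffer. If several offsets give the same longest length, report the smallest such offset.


Try each offset into the search buffer:
  offset=1 (pos 3, char 'c'): match length 0
  offset=2 (pos 2, char 'd'): match length 1
  offset=3 (pos 1, char 'd'): match length 2
  offset=4 (pos 0, char 'd'): match length 3
Longest match has length 3 at offset 4.
next_char = character at position 4 + 3 = 7 -> 'd'

Best match: offset=4, length=3 (matching 'ddd' starting at position 0)
LZ77 triple: (4, 3, 'd')


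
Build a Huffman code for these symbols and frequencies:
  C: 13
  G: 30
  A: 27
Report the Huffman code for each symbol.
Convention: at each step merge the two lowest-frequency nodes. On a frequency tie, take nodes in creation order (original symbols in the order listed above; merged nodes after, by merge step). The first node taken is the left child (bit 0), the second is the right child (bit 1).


Huffman tree construction:
Step 1: Merge C(13) + A(27) = 40
Step 2: Merge G(30) + (C+A)(40) = 70
Read each symbol's code off the tree from the root (left child = 0, right child = 1).

Codes:
  C: 10 (length 2)
  G: 0 (length 1)
  A: 11 (length 2)
Average code length: 110/70 = 1.5714 bits/symbol


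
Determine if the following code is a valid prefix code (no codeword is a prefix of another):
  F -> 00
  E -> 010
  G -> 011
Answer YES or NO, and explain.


Checking each pair (does one codeword prefix another?):
  F='00' vs E='010': no prefix
  F='00' vs G='011': no prefix
  E='010' vs F='00': no prefix
  E='010' vs G='011': no prefix
  G='011' vs F='00': no prefix
  G='011' vs E='010': no prefix
No violation found over all pairs.

YES -- this is a valid prefix code. No codeword is a prefix of any other codeword.


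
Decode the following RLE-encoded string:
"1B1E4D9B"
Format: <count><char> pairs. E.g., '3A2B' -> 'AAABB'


Expanding each <count><char> pair:
  1B -> 'B'
  1E -> 'E'
  4D -> 'DDDD'
  9B -> 'BBBBBBBBB'

Decoded = BEDDDDBBBBBBBBB


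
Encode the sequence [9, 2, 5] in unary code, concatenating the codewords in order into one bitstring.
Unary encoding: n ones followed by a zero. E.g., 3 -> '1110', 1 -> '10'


Encode each number as n ones followed by a terminating 0:
  9 -> 1111111110 (10 bits)
  2 -> 110 (3 bits)
  5 -> 111110 (6 bits)
Total length = 10 + 3 + 6 = 19 bits.

Unary([9, 2, 5]) = 1111111110110111110 (19 bits)


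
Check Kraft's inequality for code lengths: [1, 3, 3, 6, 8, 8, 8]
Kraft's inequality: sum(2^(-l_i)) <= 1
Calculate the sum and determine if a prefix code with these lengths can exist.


Sum = 2^(-1) + 2^(-3) + 2^(-3) + 2^(-6) + 2^(-8) + 2^(-8) + 2^(-8)
    = 0.5 + 0.125 + 0.125 + 0.015625 + 0.00390625 + 0.00390625 + 0.00390625
    = 199/256 = 0.77734375
Since 0.77734375 <= 1, Kraft's inequality IS satisfied.
A prefix code with these lengths CAN exist.

Kraft sum = 0.77734375. Satisfied.


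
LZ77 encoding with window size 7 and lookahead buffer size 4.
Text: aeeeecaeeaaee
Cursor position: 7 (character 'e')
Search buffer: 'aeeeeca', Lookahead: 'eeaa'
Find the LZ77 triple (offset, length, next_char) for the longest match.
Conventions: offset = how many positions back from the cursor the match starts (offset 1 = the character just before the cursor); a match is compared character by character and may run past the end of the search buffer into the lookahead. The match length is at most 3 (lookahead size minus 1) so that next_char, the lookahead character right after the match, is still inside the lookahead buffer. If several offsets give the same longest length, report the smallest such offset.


Try each offset into the search buffer:
  offset=1 (pos 6, char 'a'): match length 0
  offset=2 (pos 5, char 'c'): match length 0
  offset=3 (pos 4, char 'e'): match length 1
  offset=4 (pos 3, char 'e'): match length 2
  offset=5 (pos 2, char 'e'): match length 2
  offset=6 (pos 1, char 'e'): match length 2
  offset=7 (pos 0, char 'a'): match length 0
Longest match has length 2, found at offsets 4, 5, 6; take the smallest, offset 4.
next_char = character at position 7 + 2 = 9 -> 'a'

Best match: offset=4, length=2 (matching 'ee' starting at position 3)
LZ77 triple: (4, 2, 'a')


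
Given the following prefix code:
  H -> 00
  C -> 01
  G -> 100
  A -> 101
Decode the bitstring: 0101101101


Decoding step by step:
Bits 01 -> C
Bits 01 -> C
Bits 101 -> A
Bits 101 -> A


Decoded message: CCAA


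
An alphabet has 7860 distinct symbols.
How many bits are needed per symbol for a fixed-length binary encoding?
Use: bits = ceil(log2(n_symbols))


log2(7860) = 12.9403
Bracket: 2^12 = 4096 < 7860 <= 2^13 = 8192
So ceil(log2(7860)) = 13

bits = ceil(log2(7860)) = ceil(12.9403) = 13 bits


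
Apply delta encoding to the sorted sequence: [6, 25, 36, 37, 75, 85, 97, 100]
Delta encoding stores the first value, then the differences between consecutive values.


First value: 6
Deltas:
  25 - 6 = 19
  36 - 25 = 11
  37 - 36 = 1
  75 - 37 = 38
  85 - 75 = 10
  97 - 85 = 12
  100 - 97 = 3


Delta encoded: [6, 19, 11, 1, 38, 10, 12, 3]


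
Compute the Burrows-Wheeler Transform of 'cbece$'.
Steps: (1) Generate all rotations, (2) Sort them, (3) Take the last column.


Rotations (sorted):
  0: $cbece -> last char: e
  1: bece$c -> last char: c
  2: cbece$ -> last char: $
  3: ce$cbe -> last char: e
  4: e$cbec -> last char: c
  5: ece$cb -> last char: b


BWT = ec$ecb


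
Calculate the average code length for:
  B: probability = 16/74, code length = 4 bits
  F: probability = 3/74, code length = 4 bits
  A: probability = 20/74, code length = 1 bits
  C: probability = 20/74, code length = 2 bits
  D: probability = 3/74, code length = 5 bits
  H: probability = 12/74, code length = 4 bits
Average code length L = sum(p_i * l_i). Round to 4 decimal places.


Weighted contributions p_i * l_i:
  B: (16/74) * 4 = 64/74
  F: (3/74) * 4 = 12/74
  A: (20/74) * 1 = 20/74
  C: (20/74) * 2 = 40/74
  D: (3/74) * 5 = 15/74
  H: (12/74) * 4 = 48/74
Sum = (64 + 12 + 20 + 40 + 15 + 48)/74 = 199/74

L = 199/74 = 2.6892 bits/symbol


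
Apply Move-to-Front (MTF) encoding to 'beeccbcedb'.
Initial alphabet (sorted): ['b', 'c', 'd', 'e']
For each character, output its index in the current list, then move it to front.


MTF encoding:
'b': index 0 in ['b', 'c', 'd', 'e'] -> ['b', 'c', 'd', 'e']
'e': index 3 in ['b', 'c', 'd', 'e'] -> ['e', 'b', 'c', 'd']
'e': index 0 in ['e', 'b', 'c', 'd'] -> ['e', 'b', 'c', 'd']
'c': index 2 in ['e', 'b', 'c', 'd'] -> ['c', 'e', 'b', 'd']
'c': index 0 in ['c', 'e', 'b', 'd'] -> ['c', 'e', 'b', 'd']
'b': index 2 in ['c', 'e', 'b', 'd'] -> ['b', 'c', 'e', 'd']
'c': index 1 in ['b', 'c', 'e', 'd'] -> ['c', 'b', 'e', 'd']
'e': index 2 in ['c', 'b', 'e', 'd'] -> ['e', 'c', 'b', 'd']
'd': index 3 in ['e', 'c', 'b', 'd'] -> ['d', 'e', 'c', 'b']
'b': index 3 in ['d', 'e', 'c', 'b'] -> ['b', 'd', 'e', 'c']


Output: [0, 3, 0, 2, 0, 2, 1, 2, 3, 3]


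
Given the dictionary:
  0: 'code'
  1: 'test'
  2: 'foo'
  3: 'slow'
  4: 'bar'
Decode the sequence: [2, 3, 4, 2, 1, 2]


Look up each index in the dictionary:
  2 -> 'foo'
  3 -> 'slow'
  4 -> 'bar'
  2 -> 'foo'
  1 -> 'test'
  2 -> 'foo'

Decoded: "foo slow bar foo test foo"


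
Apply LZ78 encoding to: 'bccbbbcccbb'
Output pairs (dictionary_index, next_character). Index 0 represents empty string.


LZ78 encoding steps:
Dictionary: {0: ''}
Step 1: w='' (idx 0), next='b' -> output (0, 'b'), add 'b' as idx 1
Step 2: w='' (idx 0), next='c' -> output (0, 'c'), add 'c' as idx 2
Step 3: w='c' (idx 2), next='b' -> output (2, 'b'), add 'cb' as idx 3
Step 4: w='b' (idx 1), next='b' -> output (1, 'b'), add 'bb' as idx 4
Step 5: w='c' (idx 2), next='c' -> output (2, 'c'), add 'cc' as idx 5
Step 6: w='cb' (idx 3), next='b' -> output (3, 'b'), add 'cbb' as idx 6


Encoded: [(0, 'b'), (0, 'c'), (2, 'b'), (1, 'b'), (2, 'c'), (3, 'b')]


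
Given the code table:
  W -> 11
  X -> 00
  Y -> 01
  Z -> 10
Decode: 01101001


Decoding:
01 -> Y
10 -> Z
10 -> Z
01 -> Y


Result: YZZY


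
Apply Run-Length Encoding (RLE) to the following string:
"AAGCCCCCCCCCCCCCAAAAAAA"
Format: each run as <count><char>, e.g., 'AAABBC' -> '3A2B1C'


Scanning runs left to right:
  i=0: run of 'A' x 2 -> '2A'
  i=2: run of 'G' x 1 -> '1G'
  i=3: run of 'C' x 13 -> '13C'
  i=16: run of 'A' x 7 -> '7A'

RLE = 2A1G13C7A


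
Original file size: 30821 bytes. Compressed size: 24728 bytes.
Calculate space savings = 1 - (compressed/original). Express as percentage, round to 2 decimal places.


ratio = compressed/original = 24728/30821 = 0.80231
savings = 1 - ratio = 1 - 0.80231 = 0.19769
as a percentage: 0.19769 * 100 = 19.77%

Space savings = 1 - 24728/30821 = 19.77%


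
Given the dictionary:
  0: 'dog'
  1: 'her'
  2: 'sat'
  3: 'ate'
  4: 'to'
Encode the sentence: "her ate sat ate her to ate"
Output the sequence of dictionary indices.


Look up each word in the dictionary:
  'her' -> 1
  'ate' -> 3
  'sat' -> 2
  'ate' -> 3
  'her' -> 1
  'to' -> 4
  'ate' -> 3

Encoded: [1, 3, 2, 3, 1, 4, 3]


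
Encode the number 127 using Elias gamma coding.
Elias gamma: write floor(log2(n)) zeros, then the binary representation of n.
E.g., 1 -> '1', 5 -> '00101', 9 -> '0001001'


num_bits = floor(log2(127)) + 1 = 7
leading_zeros = num_bits - 1 = 6
binary(127) = 1111111

Elias gamma(127) = '000000' + '1111111' = 0000001111111 (13 bits)


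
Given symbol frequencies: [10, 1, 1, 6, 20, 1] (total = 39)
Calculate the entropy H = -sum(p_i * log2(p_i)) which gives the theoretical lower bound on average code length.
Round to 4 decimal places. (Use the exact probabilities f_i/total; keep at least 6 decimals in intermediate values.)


Per-symbol terms -p_i * log2(p_i) with p_i = f_i/39:
  p = 10/39 = 0.256410: log2(p) = -1.963474, -p*log2(p) = 0.503455
  p = 1/39 = 0.025641: log2(p) = -5.285402, -p*log2(p) = 0.135523
  p = 1/39 = 0.025641: log2(p) = -5.285402, -p*log2(p) = 0.135523
  p = 6/39 = 0.153846: log2(p) = -2.700440, -p*log2(p) = 0.415452
  p = 20/39 = 0.512821: log2(p) = -0.963474, -p*log2(p) = 0.494089
  p = 1/39 = 0.025641: log2(p) = -5.285402, -p*log2(p) = 0.135523
H = 0.503455 + 0.135523 + 0.135523 + 0.415452 + 0.494089 + 0.135523 = 1.819565

H = 1.8196 bits/symbol


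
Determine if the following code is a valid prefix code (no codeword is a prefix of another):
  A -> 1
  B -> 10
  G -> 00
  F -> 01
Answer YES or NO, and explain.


Checking each pair (does one codeword prefix another?):
  A='1' vs B='10': prefix -- VIOLATION

NO -- this is NOT a valid prefix code. A (1) is a prefix of B (10).


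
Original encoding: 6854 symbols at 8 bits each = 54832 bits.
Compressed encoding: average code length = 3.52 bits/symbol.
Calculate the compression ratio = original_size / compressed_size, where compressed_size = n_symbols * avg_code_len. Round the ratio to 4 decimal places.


original_size = n_symbols * orig_bits = 6854 * 8 = 54832 bits
compressed_size = n_symbols * avg_code_len = 6854 * 3.52 = 24126.08 bits
ratio = original_size / compressed_size = 54832 / 24126.08 = 2.2727

Compression ratio = 2.2727


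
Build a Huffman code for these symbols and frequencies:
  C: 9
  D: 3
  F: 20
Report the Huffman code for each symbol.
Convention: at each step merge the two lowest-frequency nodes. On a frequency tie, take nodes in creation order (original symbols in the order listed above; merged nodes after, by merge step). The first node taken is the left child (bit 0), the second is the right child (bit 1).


Huffman tree construction:
Step 1: Merge D(3) + C(9) = 12
Step 2: Merge (D+C)(12) + F(20) = 32
Read each symbol's code off the tree from the root (left child = 0, right child = 1).

Codes:
  C: 01 (length 2)
  D: 00 (length 2)
  F: 1 (length 1)
Average code length: 44/32 = 1.3750 bits/symbol


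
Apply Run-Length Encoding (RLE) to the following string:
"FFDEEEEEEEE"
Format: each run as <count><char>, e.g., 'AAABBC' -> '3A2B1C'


Scanning runs left to right:
  i=0: run of 'F' x 2 -> '2F'
  i=2: run of 'D' x 1 -> '1D'
  i=3: run of 'E' x 8 -> '8E'

RLE = 2F1D8E


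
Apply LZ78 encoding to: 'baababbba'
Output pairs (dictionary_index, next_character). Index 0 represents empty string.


LZ78 encoding steps:
Dictionary: {0: ''}
Step 1: w='' (idx 0), next='b' -> output (0, 'b'), add 'b' as idx 1
Step 2: w='' (idx 0), next='a' -> output (0, 'a'), add 'a' as idx 2
Step 3: w='a' (idx 2), next='b' -> output (2, 'b'), add 'ab' as idx 3
Step 4: w='ab' (idx 3), next='b' -> output (3, 'b'), add 'abb' as idx 4
Step 5: w='b' (idx 1), next='a' -> output (1, 'a'), add 'ba' as idx 5


Encoded: [(0, 'b'), (0, 'a'), (2, 'b'), (3, 'b'), (1, 'a')]


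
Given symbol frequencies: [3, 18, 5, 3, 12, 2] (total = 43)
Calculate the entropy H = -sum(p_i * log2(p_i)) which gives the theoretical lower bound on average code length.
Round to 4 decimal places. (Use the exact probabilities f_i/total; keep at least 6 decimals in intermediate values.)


Per-symbol terms -p_i * log2(p_i) with p_i = f_i/43:
  p = 3/43 = 0.069767: log2(p) = -3.841302, -p*log2(p) = 0.267998
  p = 18/43 = 0.418605: log2(p) = -1.256340, -p*log2(p) = 0.525910
  p = 5/43 = 0.116279: log2(p) = -3.104337, -p*log2(p) = 0.360969
  p = 3/43 = 0.069767: log2(p) = -3.841302, -p*log2(p) = 0.267998
  p = 12/43 = 0.279070: log2(p) = -1.841302, -p*log2(p) = 0.513852
  p = 2/43 = 0.046512: log2(p) = -4.426265, -p*log2(p) = 0.205873
H = 0.267998 + 0.525910 + 0.360969 + 0.267998 + 0.513852 + 0.205873 = 2.142600

H = 2.1426 bits/symbol


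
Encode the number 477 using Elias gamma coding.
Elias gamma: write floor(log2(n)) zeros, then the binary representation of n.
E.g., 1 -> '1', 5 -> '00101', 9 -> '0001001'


num_bits = floor(log2(477)) + 1 = 9
leading_zeros = num_bits - 1 = 8
binary(477) = 111011101

Elias gamma(477) = '00000000' + '111011101' = 00000000111011101 (17 bits)


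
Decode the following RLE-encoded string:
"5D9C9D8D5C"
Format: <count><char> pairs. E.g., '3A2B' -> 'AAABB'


Expanding each <count><char> pair:
  5D -> 'DDDDD'
  9C -> 'CCCCCCCCC'
  9D -> 'DDDDDDDDD'
  8D -> 'DDDDDDDD'
  5C -> 'CCCCC'

Decoded = DDDDDCCCCCCCCCDDDDDDDDDDDDDDDDDCCCCC


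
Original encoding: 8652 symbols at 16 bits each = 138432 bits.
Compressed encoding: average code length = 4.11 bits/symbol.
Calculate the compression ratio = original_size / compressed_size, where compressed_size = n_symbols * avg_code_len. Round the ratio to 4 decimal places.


original_size = n_symbols * orig_bits = 8652 * 16 = 138432 bits
compressed_size = n_symbols * avg_code_len = 8652 * 4.11 = 35559.72 bits
ratio = original_size / compressed_size = 138432 / 35559.72 = 3.8929

Compression ratio = 3.8929


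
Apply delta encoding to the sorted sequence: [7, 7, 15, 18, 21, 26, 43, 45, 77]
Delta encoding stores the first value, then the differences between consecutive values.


First value: 7
Deltas:
  7 - 7 = 0
  15 - 7 = 8
  18 - 15 = 3
  21 - 18 = 3
  26 - 21 = 5
  43 - 26 = 17
  45 - 43 = 2
  77 - 45 = 32


Delta encoded: [7, 0, 8, 3, 3, 5, 17, 2, 32]


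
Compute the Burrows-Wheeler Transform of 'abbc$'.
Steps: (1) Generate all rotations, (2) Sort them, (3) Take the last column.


Rotations (sorted):
  0: $abbc -> last char: c
  1: abbc$ -> last char: $
  2: bbc$a -> last char: a
  3: bc$ab -> last char: b
  4: c$abb -> last char: b


BWT = c$abb


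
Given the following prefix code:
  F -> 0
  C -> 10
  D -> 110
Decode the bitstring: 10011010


Decoding step by step:
Bits 10 -> C
Bits 0 -> F
Bits 110 -> D
Bits 10 -> C


Decoded message: CFDC


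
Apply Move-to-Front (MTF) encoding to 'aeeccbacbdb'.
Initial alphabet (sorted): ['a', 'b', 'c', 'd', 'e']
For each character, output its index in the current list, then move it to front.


MTF encoding:
'a': index 0 in ['a', 'b', 'c', 'd', 'e'] -> ['a', 'b', 'c', 'd', 'e']
'e': index 4 in ['a', 'b', 'c', 'd', 'e'] -> ['e', 'a', 'b', 'c', 'd']
'e': index 0 in ['e', 'a', 'b', 'c', 'd'] -> ['e', 'a', 'b', 'c', 'd']
'c': index 3 in ['e', 'a', 'b', 'c', 'd'] -> ['c', 'e', 'a', 'b', 'd']
'c': index 0 in ['c', 'e', 'a', 'b', 'd'] -> ['c', 'e', 'a', 'b', 'd']
'b': index 3 in ['c', 'e', 'a', 'b', 'd'] -> ['b', 'c', 'e', 'a', 'd']
'a': index 3 in ['b', 'c', 'e', 'a', 'd'] -> ['a', 'b', 'c', 'e', 'd']
'c': index 2 in ['a', 'b', 'c', 'e', 'd'] -> ['c', 'a', 'b', 'e', 'd']
'b': index 2 in ['c', 'a', 'b', 'e', 'd'] -> ['b', 'c', 'a', 'e', 'd']
'd': index 4 in ['b', 'c', 'a', 'e', 'd'] -> ['d', 'b', 'c', 'a', 'e']
'b': index 1 in ['d', 'b', 'c', 'a', 'e'] -> ['b', 'd', 'c', 'a', 'e']


Output: [0, 4, 0, 3, 0, 3, 3, 2, 2, 4, 1]


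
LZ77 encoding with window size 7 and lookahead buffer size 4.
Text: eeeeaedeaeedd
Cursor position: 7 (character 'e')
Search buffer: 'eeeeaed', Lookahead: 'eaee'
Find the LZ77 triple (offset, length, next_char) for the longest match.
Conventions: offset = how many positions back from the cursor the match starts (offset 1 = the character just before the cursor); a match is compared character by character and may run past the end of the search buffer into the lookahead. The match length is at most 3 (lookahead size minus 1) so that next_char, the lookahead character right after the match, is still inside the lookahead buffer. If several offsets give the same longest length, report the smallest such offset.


Try each offset into the search buffer:
  offset=1 (pos 6, char 'd'): match length 0
  offset=2 (pos 5, char 'e'): match length 1
  offset=3 (pos 4, char 'a'): match length 0
  offset=4 (pos 3, char 'e'): match length 3
  offset=5 (pos 2, char 'e'): match length 1
  offset=6 (pos 1, char 'e'): match length 1
  offset=7 (pos 0, char 'e'): match length 1
Longest match has length 3 at offset 4.
next_char = character at position 7 + 3 = 10 -> 'e'

Best match: offset=4, length=3 (matching 'eae' starting at position 3)
LZ77 triple: (4, 3, 'e')


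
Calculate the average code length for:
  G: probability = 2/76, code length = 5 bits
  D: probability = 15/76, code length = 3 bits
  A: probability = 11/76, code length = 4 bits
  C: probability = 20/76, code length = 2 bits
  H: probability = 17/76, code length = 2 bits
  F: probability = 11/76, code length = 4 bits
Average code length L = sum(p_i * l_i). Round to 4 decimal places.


Weighted contributions p_i * l_i:
  G: (2/76) * 5 = 10/76
  D: (15/76) * 3 = 45/76
  A: (11/76) * 4 = 44/76
  C: (20/76) * 2 = 40/76
  H: (17/76) * 2 = 34/76
  F: (11/76) * 4 = 44/76
Sum = (10 + 45 + 44 + 40 + 34 + 44)/76 = 217/76

L = 217/76 = 2.8553 bits/symbol


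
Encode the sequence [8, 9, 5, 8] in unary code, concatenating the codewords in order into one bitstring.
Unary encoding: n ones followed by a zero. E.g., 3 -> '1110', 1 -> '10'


Encode each number as n ones followed by a terminating 0:
  8 -> 111111110 (9 bits)
  9 -> 1111111110 (10 bits)
  5 -> 111110 (6 bits)
  8 -> 111111110 (9 bits)
Total length = 9 + 10 + 6 + 9 = 34 bits.

Unary([8, 9, 5, 8]) = 1111111101111111110111110111111110 (34 bits)


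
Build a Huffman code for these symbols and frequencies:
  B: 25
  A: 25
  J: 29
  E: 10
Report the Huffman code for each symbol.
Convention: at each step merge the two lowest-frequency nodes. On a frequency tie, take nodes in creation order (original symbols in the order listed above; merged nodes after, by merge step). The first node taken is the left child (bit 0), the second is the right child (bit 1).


Huffman tree construction:
Step 1: Merge E(10) + B(25) = 35
Step 2: Merge A(25) + J(29) = 54
Step 3: Merge (E+B)(35) + (A+J)(54) = 89
Read each symbol's code off the tree from the root (left child = 0, right child = 1).

Codes:
  B: 01 (length 2)
  A: 10 (length 2)
  J: 11 (length 2)
  E: 00 (length 2)
Average code length: 178/89 = 2.0000 bits/symbol


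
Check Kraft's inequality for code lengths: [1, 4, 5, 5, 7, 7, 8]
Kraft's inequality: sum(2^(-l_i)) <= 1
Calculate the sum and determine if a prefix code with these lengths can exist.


Sum = 2^(-1) + 2^(-4) + 2^(-5) + 2^(-5) + 2^(-7) + 2^(-7) + 2^(-8)
    = 0.5 + 0.0625 + 0.03125 + 0.03125 + 0.0078125 + 0.0078125 + 0.00390625
    = 165/256 = 0.64453125
Since 0.64453125 <= 1, Kraft's inequality IS satisfied.
A prefix code with these lengths CAN exist.

Kraft sum = 0.64453125. Satisfied.


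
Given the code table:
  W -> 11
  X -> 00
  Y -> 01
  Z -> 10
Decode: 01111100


Decoding:
01 -> Y
11 -> W
11 -> W
00 -> X


Result: YWWX


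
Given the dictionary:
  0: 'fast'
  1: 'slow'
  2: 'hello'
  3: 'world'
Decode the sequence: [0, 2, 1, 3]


Look up each index in the dictionary:
  0 -> 'fast'
  2 -> 'hello'
  1 -> 'slow'
  3 -> 'world'

Decoded: "fast hello slow world"


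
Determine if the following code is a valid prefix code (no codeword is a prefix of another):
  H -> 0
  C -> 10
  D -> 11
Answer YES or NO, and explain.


Checking each pair (does one codeword prefix another?):
  H='0' vs C='10': no prefix
  H='0' vs D='11': no prefix
  C='10' vs H='0': no prefix
  C='10' vs D='11': no prefix
  D='11' vs H='0': no prefix
  D='11' vs C='10': no prefix
No violation found over all pairs.

YES -- this is a valid prefix code. No codeword is a prefix of any other codeword.


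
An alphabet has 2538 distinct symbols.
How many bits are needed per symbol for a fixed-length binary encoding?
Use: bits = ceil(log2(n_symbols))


log2(2538) = 11.3095
Bracket: 2^11 = 2048 < 2538 <= 2^12 = 4096
So ceil(log2(2538)) = 12

bits = ceil(log2(2538)) = ceil(11.3095) = 12 bits


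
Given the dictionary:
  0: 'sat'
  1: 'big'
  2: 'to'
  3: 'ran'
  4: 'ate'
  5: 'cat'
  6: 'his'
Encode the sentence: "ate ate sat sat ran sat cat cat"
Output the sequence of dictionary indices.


Look up each word in the dictionary:
  'ate' -> 4
  'ate' -> 4
  'sat' -> 0
  'sat' -> 0
  'ran' -> 3
  'sat' -> 0
  'cat' -> 5
  'cat' -> 5

Encoded: [4, 4, 0, 0, 3, 0, 5, 5]


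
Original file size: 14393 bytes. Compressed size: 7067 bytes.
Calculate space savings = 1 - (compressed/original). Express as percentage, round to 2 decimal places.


ratio = compressed/original = 7067/14393 = 0.491003
savings = 1 - ratio = 1 - 0.491003 = 0.508997
as a percentage: 0.508997 * 100 = 50.9%

Space savings = 1 - 7067/14393 = 50.9%


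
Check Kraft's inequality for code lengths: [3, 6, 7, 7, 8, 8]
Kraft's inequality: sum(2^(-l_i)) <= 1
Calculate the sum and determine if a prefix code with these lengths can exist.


Sum = 2^(-3) + 2^(-6) + 2^(-7) + 2^(-7) + 2^(-8) + 2^(-8)
    = 0.125 + 0.015625 + 0.0078125 + 0.0078125 + 0.00390625 + 0.00390625
    = 42/256 = 0.1640625
Since 0.1640625 <= 1, Kraft's inequality IS satisfied.
A prefix code with these lengths CAN exist.

Kraft sum = 0.1640625. Satisfied.


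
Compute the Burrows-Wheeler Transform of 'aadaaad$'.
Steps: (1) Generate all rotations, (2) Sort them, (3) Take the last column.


Rotations (sorted):
  0: $aadaaad -> last char: d
  1: aaad$aad -> last char: d
  2: aad$aada -> last char: a
  3: aadaaad$ -> last char: $
  4: ad$aadaa -> last char: a
  5: adaaad$a -> last char: a
  6: d$aadaaa -> last char: a
  7: daaad$aa -> last char: a


BWT = dda$aaaa


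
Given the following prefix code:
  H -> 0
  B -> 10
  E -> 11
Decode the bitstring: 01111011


Decoding step by step:
Bits 0 -> H
Bits 11 -> E
Bits 11 -> E
Bits 0 -> H
Bits 11 -> E


Decoded message: HEEHE


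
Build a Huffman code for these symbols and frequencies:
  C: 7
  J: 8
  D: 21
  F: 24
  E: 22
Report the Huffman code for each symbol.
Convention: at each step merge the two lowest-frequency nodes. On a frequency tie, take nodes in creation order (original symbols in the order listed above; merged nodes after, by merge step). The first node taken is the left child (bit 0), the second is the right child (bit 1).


Huffman tree construction:
Step 1: Merge C(7) + J(8) = 15
Step 2: Merge (C+J)(15) + D(21) = 36
Step 3: Merge E(22) + F(24) = 46
Step 4: Merge ((C+J)+D)(36) + (E+F)(46) = 82
Read each symbol's code off the tree from the root (left child = 0, right child = 1).

Codes:
  C: 000 (length 3)
  J: 001 (length 3)
  D: 01 (length 2)
  F: 11 (length 2)
  E: 10 (length 2)
Average code length: 179/82 = 2.1829 bits/symbol


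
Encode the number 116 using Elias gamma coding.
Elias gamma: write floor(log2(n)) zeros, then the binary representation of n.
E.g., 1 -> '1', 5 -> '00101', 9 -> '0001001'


num_bits = floor(log2(116)) + 1 = 7
leading_zeros = num_bits - 1 = 6
binary(116) = 1110100

Elias gamma(116) = '000000' + '1110100' = 0000001110100 (13 bits)


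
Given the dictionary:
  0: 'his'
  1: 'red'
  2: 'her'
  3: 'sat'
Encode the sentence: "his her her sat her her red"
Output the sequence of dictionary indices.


Look up each word in the dictionary:
  'his' -> 0
  'her' -> 2
  'her' -> 2
  'sat' -> 3
  'her' -> 2
  'her' -> 2
  'red' -> 1

Encoded: [0, 2, 2, 3, 2, 2, 1]


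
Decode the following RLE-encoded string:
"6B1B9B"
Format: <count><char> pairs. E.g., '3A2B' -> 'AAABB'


Expanding each <count><char> pair:
  6B -> 'BBBBBB'
  1B -> 'B'
  9B -> 'BBBBBBBBB'

Decoded = BBBBBBBBBBBBBBBB


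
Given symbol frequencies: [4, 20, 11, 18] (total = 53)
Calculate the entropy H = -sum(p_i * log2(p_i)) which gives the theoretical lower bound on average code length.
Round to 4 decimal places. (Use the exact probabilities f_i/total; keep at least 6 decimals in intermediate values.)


Per-symbol terms -p_i * log2(p_i) with p_i = f_i/53:
  p = 4/53 = 0.075472: log2(p) = -3.727920, -p*log2(p) = 0.281352
  p = 20/53 = 0.377358: log2(p) = -1.405992, -p*log2(p) = 0.530563
  p = 11/53 = 0.207547: log2(p) = -2.268489, -p*log2(p) = 0.470818
  p = 18/53 = 0.339623: log2(p) = -1.557995, -p*log2(p) = 0.529131
H = 0.281352 + 0.530563 + 0.470818 + 0.529131 = 1.811864

H = 1.8119 bits/symbol


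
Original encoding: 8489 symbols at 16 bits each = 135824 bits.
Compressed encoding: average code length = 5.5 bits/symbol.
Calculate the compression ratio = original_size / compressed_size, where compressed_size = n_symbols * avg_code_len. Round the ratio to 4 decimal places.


original_size = n_symbols * orig_bits = 8489 * 16 = 135824 bits
compressed_size = n_symbols * avg_code_len = 8489 * 5.5 = 46689.5 bits
ratio = original_size / compressed_size = 135824 / 46689.5 = 2.9091

Compression ratio = 2.9091


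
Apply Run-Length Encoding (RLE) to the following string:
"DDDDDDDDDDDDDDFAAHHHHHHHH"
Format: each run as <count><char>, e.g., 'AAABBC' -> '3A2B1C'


Scanning runs left to right:
  i=0: run of 'D' x 14 -> '14D'
  i=14: run of 'F' x 1 -> '1F'
  i=15: run of 'A' x 2 -> '2A'
  i=17: run of 'H' x 8 -> '8H'

RLE = 14D1F2A8H


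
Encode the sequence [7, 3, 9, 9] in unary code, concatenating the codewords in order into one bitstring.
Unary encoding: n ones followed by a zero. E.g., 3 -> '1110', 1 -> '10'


Encode each number as n ones followed by a terminating 0:
  7 -> 11111110 (8 bits)
  3 -> 1110 (4 bits)
  9 -> 1111111110 (10 bits)
  9 -> 1111111110 (10 bits)
Total length = 8 + 4 + 10 + 10 = 32 bits.

Unary([7, 3, 9, 9]) = 11111110111011111111101111111110 (32 bits)


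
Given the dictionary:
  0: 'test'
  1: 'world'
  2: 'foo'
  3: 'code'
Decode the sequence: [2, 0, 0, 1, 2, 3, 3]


Look up each index in the dictionary:
  2 -> 'foo'
  0 -> 'test'
  0 -> 'test'
  1 -> 'world'
  2 -> 'foo'
  3 -> 'code'
  3 -> 'code'

Decoded: "foo test test world foo code code"


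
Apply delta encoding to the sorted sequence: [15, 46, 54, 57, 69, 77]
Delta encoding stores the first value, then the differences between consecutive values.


First value: 15
Deltas:
  46 - 15 = 31
  54 - 46 = 8
  57 - 54 = 3
  69 - 57 = 12
  77 - 69 = 8


Delta encoded: [15, 31, 8, 3, 12, 8]


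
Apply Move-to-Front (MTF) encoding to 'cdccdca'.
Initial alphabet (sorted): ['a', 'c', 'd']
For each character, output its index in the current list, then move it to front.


MTF encoding:
'c': index 1 in ['a', 'c', 'd'] -> ['c', 'a', 'd']
'd': index 2 in ['c', 'a', 'd'] -> ['d', 'c', 'a']
'c': index 1 in ['d', 'c', 'a'] -> ['c', 'd', 'a']
'c': index 0 in ['c', 'd', 'a'] -> ['c', 'd', 'a']
'd': index 1 in ['c', 'd', 'a'] -> ['d', 'c', 'a']
'c': index 1 in ['d', 'c', 'a'] -> ['c', 'd', 'a']
'a': index 2 in ['c', 'd', 'a'] -> ['a', 'c', 'd']


Output: [1, 2, 1, 0, 1, 1, 2]


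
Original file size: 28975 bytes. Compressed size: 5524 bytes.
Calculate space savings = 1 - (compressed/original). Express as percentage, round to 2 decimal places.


ratio = compressed/original = 5524/28975 = 0.190647
savings = 1 - ratio = 1 - 0.190647 = 0.809353
as a percentage: 0.809353 * 100 = 80.94%

Space savings = 1 - 5524/28975 = 80.94%


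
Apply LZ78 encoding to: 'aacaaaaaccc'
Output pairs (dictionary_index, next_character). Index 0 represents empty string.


LZ78 encoding steps:
Dictionary: {0: ''}
Step 1: w='' (idx 0), next='a' -> output (0, 'a'), add 'a' as idx 1
Step 2: w='a' (idx 1), next='c' -> output (1, 'c'), add 'ac' as idx 2
Step 3: w='a' (idx 1), next='a' -> output (1, 'a'), add 'aa' as idx 3
Step 4: w='aa' (idx 3), next='a' -> output (3, 'a'), add 'aaa' as idx 4
Step 5: w='' (idx 0), next='c' -> output (0, 'c'), add 'c' as idx 5
Step 6: w='c' (idx 5), next='c' -> output (5, 'c'), add 'cc' as idx 6


Encoded: [(0, 'a'), (1, 'c'), (1, 'a'), (3, 'a'), (0, 'c'), (5, 'c')]


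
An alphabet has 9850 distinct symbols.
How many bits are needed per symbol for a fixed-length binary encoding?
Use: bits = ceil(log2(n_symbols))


log2(9850) = 13.2659
Bracket: 2^13 = 8192 < 9850 <= 2^14 = 16384
So ceil(log2(9850)) = 14

bits = ceil(log2(9850)) = ceil(13.2659) = 14 bits


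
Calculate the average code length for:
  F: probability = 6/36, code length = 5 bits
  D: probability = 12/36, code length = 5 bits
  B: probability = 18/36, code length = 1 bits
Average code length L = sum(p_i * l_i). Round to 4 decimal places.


Weighted contributions p_i * l_i:
  F: (6/36) * 5 = 30/36
  D: (12/36) * 5 = 60/36
  B: (18/36) * 1 = 18/36
Sum = (30 + 60 + 18)/36 = 108/36

L = 108/36 = 3.0000 bits/symbol


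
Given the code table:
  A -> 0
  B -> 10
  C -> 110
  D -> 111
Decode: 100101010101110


Decoding:
10 -> B
0 -> A
10 -> B
10 -> B
10 -> B
10 -> B
111 -> D
0 -> A


Result: BABBBBDA


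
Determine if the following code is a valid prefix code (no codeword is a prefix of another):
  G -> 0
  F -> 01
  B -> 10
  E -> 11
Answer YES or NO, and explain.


Checking each pair (does one codeword prefix another?):
  G='0' vs F='01': prefix -- VIOLATION

NO -- this is NOT a valid prefix code. G (0) is a prefix of F (01).


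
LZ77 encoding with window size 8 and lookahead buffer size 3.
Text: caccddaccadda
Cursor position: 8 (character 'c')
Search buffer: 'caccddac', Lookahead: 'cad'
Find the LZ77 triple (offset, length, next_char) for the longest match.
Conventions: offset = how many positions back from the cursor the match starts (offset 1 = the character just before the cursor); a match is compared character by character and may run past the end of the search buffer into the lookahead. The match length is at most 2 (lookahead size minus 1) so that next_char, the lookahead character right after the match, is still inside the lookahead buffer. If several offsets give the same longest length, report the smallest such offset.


Try each offset into the search buffer:
  offset=1 (pos 7, char 'c'): match length 1
  offset=2 (pos 6, char 'a'): match length 0
  offset=3 (pos 5, char 'd'): match length 0
  offset=4 (pos 4, char 'd'): match length 0
  offset=5 (pos 3, char 'c'): match length 1
  offset=6 (pos 2, char 'c'): match length 1
  offset=7 (pos 1, char 'a'): match length 0
  offset=8 (pos 0, char 'c'): match length 2
Longest match has length 2 at offset 8.
next_char = character at position 8 + 2 = 10 -> 'd'

Best match: offset=8, length=2 (matching 'ca' starting at position 0)
LZ77 triple: (8, 2, 'd')


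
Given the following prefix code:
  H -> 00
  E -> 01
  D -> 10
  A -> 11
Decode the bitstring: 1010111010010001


Decoding step by step:
Bits 10 -> D
Bits 10 -> D
Bits 11 -> A
Bits 10 -> D
Bits 10 -> D
Bits 01 -> E
Bits 00 -> H
Bits 01 -> E


Decoded message: DDADDEHE


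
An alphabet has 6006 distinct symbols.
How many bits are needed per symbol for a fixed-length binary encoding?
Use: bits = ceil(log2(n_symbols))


log2(6006) = 12.5522
Bracket: 2^12 = 4096 < 6006 <= 2^13 = 8192
So ceil(log2(6006)) = 13

bits = ceil(log2(6006)) = ceil(12.5522) = 13 bits


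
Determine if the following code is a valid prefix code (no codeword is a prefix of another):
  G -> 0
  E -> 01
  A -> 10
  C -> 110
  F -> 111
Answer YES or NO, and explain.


Checking each pair (does one codeword prefix another?):
  G='0' vs E='01': prefix -- VIOLATION

NO -- this is NOT a valid prefix code. G (0) is a prefix of E (01).


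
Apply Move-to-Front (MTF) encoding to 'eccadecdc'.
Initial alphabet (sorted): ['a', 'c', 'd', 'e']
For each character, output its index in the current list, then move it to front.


MTF encoding:
'e': index 3 in ['a', 'c', 'd', 'e'] -> ['e', 'a', 'c', 'd']
'c': index 2 in ['e', 'a', 'c', 'd'] -> ['c', 'e', 'a', 'd']
'c': index 0 in ['c', 'e', 'a', 'd'] -> ['c', 'e', 'a', 'd']
'a': index 2 in ['c', 'e', 'a', 'd'] -> ['a', 'c', 'e', 'd']
'd': index 3 in ['a', 'c', 'e', 'd'] -> ['d', 'a', 'c', 'e']
'e': index 3 in ['d', 'a', 'c', 'e'] -> ['e', 'd', 'a', 'c']
'c': index 3 in ['e', 'd', 'a', 'c'] -> ['c', 'e', 'd', 'a']
'd': index 2 in ['c', 'e', 'd', 'a'] -> ['d', 'c', 'e', 'a']
'c': index 1 in ['d', 'c', 'e', 'a'] -> ['c', 'd', 'e', 'a']


Output: [3, 2, 0, 2, 3, 3, 3, 2, 1]
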